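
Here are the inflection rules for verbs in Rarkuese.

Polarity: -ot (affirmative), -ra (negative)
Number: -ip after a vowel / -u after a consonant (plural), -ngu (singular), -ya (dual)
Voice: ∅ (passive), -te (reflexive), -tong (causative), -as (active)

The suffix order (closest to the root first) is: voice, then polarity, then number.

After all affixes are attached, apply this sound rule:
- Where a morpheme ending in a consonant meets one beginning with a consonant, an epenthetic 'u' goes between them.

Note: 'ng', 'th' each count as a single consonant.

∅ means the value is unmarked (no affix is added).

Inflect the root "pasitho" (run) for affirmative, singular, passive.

pasithootungu

voice = passive: zero marking, form stays pasitho.
Attach polarity affirmative -ot → pasithoot.
Attach number singular -ngu → pasithootngu.
Apply epenthesis: pasithootngu → pasithootungu.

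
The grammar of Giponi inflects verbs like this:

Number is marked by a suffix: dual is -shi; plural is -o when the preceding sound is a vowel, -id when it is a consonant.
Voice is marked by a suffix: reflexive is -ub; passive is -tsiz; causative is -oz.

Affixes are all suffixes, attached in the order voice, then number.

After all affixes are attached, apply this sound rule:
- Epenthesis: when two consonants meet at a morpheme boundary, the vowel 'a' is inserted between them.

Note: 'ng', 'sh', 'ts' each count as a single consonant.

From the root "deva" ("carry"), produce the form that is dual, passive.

Attach voice passive -tsiz → devatsiz.
Attach number dual -shi → devatsizshi.
Apply epenthesis: devatsizshi → devatsizashi.

devatsizashi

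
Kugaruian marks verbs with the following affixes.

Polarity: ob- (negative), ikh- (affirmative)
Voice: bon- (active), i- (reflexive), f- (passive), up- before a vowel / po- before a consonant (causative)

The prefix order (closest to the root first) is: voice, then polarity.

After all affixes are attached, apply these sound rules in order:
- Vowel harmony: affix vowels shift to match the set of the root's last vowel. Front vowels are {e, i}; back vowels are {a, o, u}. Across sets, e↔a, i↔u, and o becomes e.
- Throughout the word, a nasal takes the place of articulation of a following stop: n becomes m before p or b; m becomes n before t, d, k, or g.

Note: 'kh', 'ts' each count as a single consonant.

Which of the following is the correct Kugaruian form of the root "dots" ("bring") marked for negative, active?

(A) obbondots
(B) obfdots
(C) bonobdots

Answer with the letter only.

A

Attach voice active bon- → bondots.
Attach polarity negative ob- → obbondots.
Vowel harmony: no change.
Nasal assimilation: no change.
So the correct form is obbondots, option (A).
(C) bonobdots is wrong: it has the affixes in the wrong order.
(B) obfdots is wrong: it uses passive instead of active for voice.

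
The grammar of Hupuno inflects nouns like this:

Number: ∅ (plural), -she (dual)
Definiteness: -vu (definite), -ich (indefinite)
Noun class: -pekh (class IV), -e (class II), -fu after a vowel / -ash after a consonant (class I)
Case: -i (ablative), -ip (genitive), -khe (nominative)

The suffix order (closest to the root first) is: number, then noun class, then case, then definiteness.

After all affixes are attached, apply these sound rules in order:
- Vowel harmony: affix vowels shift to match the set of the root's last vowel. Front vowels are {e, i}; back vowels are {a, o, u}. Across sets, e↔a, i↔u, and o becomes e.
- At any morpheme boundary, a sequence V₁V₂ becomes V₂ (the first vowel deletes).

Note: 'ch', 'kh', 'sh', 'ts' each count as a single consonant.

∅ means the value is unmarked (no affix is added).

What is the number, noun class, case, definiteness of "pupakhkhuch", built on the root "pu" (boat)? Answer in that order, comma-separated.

Segment: pu-pekh-khe-ich.
number: ∅ → plural.
noun class: -pekh → class IV.
case: -khe → nominative.
definiteness: -ich → indefinite.

plural, class IV, nominative, indefinite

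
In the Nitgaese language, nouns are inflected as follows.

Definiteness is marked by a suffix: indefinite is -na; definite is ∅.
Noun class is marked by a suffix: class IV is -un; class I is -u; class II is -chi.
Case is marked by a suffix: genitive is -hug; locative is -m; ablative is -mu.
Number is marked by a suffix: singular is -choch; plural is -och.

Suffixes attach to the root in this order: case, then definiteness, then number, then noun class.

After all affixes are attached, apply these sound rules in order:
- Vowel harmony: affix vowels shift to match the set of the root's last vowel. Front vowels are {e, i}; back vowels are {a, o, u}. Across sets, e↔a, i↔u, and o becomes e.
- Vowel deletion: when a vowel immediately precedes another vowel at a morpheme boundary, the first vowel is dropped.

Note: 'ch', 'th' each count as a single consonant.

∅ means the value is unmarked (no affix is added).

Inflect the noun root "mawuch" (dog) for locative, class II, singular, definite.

mawuchmchochchu

Attach case locative -m → mawuchm.
definiteness = definite: zero marking, form stays mawuchm.
Attach number singular -choch → mawuchmchoch.
Attach noun class class II -chi → mawuchmchochchi.
Apply vowel harmony: mawuchmchochchi → mawuchmchochchu.
Vowel deletion: no change.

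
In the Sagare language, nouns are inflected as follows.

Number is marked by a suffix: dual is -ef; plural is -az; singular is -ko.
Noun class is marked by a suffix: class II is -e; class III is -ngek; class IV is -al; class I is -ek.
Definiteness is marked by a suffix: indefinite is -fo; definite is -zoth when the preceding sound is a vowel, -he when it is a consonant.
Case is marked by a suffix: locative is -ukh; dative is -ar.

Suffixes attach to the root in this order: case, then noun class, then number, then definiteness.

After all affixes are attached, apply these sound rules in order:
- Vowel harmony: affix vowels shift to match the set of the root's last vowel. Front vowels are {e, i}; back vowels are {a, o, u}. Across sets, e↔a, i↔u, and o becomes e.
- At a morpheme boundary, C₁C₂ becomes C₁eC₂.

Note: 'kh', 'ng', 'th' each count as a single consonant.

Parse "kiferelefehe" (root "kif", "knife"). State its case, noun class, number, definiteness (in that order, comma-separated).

dative, class IV, dual, definite

Segment: kif-ar-al-ef-he.
case: -ar → dative.
noun class: -al → class IV.
number: -ef → dual.
definiteness: -zoth/he → definite.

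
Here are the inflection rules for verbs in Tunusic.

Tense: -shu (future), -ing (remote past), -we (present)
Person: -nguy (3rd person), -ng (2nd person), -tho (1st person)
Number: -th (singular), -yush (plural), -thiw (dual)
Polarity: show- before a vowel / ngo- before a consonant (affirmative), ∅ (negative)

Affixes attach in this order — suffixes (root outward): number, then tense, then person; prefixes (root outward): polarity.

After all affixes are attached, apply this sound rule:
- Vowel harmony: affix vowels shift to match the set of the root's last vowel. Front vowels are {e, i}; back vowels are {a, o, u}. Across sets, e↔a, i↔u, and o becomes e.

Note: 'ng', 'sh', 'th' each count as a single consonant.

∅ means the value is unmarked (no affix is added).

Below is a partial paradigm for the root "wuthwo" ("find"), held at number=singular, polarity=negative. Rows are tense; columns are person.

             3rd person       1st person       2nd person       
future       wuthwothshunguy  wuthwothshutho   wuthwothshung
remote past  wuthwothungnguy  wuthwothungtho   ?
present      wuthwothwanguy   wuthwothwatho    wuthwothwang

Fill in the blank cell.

wuthwothungng

Attach number singular -th → wuthwoth.
polarity = negative: zero marking, form stays wuthwoth.
Attach tense remote past -ing → wuthwothing.
Attach person 2nd person -ng → wuthwothingng.
Apply vowel harmony: wuthwothingng → wuthwothungng.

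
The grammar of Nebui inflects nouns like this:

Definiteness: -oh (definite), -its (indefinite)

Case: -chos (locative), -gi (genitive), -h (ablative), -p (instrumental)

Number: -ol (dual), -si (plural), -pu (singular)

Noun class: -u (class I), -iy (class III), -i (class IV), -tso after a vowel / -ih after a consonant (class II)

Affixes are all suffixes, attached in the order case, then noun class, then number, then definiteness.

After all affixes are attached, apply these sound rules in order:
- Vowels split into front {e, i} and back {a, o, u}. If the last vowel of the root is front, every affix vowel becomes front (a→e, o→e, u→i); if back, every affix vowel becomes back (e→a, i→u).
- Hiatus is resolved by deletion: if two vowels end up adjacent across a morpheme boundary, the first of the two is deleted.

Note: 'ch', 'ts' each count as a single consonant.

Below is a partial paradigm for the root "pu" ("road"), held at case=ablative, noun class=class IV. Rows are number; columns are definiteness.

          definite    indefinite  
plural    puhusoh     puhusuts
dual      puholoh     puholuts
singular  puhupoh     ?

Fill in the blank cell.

Attach case ablative -h → puh.
Attach noun class class IV -i → puhi.
Attach number singular -pu → puhipu.
Attach definiteness indefinite -its → puhipuits.
Apply vowel harmony: puhipuits → puhupuuts.
Apply vowel deletion: puhupuuts → puhuputs.

puhuputs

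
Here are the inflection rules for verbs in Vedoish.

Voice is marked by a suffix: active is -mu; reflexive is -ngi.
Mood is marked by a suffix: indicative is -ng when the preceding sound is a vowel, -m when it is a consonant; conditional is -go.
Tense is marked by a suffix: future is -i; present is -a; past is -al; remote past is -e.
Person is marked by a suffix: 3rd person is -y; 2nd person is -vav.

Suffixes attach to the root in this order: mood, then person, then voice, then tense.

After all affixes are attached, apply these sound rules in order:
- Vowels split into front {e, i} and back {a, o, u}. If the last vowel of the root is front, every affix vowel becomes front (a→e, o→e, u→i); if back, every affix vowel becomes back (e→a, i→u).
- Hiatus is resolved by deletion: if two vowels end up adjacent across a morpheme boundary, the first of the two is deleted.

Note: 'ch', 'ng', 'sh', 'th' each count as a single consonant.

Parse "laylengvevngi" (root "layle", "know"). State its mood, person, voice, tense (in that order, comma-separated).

Segment: layle-ng-vav-ngi-i.
mood: -ng/m → indicative.
person: -vav → 2nd person.
voice: -ngi → reflexive.
tense: -i → future.

indicative, 2nd person, reflexive, future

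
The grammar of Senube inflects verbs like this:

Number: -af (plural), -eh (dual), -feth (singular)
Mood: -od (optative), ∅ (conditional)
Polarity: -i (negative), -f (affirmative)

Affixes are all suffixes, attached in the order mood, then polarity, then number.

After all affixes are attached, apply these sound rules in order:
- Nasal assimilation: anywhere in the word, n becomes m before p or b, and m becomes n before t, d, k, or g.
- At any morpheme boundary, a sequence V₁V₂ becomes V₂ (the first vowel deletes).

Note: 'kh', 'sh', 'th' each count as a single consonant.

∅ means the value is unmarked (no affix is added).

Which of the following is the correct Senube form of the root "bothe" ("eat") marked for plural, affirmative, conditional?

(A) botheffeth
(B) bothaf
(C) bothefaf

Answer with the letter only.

C

mood = conditional: zero marking, form stays bothe.
Attach polarity affirmative -f → bothef.
Attach number plural -af → bothefaf.
Nasal assimilation: no change.
Vowel deletion: no change.
So the correct form is bothefaf, option (C).
(B) bothaf is wrong: it uses negative instead of affirmative for polarity.
(A) botheffeth is wrong: it uses singular instead of plural for number.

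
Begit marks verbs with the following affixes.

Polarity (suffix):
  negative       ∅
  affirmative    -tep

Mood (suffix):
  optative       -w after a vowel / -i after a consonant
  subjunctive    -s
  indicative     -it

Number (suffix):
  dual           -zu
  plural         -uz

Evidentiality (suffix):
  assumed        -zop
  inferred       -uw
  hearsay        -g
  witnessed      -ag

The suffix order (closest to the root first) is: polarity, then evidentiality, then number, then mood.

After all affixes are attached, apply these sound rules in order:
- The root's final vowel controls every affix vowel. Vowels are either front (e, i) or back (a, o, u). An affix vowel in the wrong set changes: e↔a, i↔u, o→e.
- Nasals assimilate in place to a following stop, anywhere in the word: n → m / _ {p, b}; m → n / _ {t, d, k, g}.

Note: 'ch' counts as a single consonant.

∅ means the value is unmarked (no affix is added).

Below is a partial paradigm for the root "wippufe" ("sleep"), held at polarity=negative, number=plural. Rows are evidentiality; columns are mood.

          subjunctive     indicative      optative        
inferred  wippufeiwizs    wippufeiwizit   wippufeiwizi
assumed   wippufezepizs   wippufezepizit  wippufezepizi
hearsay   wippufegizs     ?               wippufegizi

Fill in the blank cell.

polarity = negative: zero marking, form stays wippufe.
Attach evidentiality hearsay -g → wippufeg.
Attach number plural -uz → wippufeguz.
Attach mood indicative -it → wippufeguzit.
Apply vowel harmony: wippufeguzit → wippufegizit.
Nasal assimilation: no change.

wippufegizit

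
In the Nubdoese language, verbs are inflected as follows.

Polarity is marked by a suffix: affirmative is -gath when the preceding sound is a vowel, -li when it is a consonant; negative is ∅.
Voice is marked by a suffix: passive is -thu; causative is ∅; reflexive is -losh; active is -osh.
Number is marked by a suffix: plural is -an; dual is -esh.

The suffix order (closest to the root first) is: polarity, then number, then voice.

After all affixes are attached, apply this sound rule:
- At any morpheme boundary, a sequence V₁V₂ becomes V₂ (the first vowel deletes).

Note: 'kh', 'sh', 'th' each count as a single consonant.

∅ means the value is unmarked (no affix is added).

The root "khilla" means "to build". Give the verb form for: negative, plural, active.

polarity = negative: zero marking, form stays khilla.
Attach number plural -an → khillaan.
Attach voice active -osh → khillaanosh.
Apply vowel deletion: khillaanosh → khillanosh.

khillanosh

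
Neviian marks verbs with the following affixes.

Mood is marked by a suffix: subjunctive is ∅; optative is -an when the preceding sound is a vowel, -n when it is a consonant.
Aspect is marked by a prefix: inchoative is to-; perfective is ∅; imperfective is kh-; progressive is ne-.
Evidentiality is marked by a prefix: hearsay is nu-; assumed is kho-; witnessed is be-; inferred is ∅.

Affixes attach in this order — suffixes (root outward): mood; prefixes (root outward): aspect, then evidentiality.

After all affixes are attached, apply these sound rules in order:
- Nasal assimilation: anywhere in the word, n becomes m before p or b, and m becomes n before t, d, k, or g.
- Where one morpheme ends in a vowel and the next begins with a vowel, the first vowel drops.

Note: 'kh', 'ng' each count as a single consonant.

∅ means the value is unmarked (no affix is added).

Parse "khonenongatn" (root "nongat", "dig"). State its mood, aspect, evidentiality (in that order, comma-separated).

Segment: kho-ne-nongat-n.
mood: -an/n → optative.
aspect: ne- → progressive.
evidentiality: kho- → assumed.

optative, progressive, assumed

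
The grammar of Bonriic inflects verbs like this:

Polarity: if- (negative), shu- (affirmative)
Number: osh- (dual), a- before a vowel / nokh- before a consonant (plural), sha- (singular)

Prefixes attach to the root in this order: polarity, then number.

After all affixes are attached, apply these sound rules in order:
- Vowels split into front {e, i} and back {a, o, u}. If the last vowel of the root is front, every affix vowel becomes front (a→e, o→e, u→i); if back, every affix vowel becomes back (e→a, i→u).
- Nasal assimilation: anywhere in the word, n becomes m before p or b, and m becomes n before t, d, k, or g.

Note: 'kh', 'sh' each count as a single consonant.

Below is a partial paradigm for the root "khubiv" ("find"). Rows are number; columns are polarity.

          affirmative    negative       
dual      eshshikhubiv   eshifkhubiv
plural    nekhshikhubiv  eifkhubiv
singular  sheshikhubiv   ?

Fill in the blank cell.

Attach polarity negative if- → ifkhubiv.
Attach number singular sha- → shaifkhubiv.
Apply vowel harmony: shaifkhubiv → sheifkhubiv.
Nasal assimilation: no change.

sheifkhubiv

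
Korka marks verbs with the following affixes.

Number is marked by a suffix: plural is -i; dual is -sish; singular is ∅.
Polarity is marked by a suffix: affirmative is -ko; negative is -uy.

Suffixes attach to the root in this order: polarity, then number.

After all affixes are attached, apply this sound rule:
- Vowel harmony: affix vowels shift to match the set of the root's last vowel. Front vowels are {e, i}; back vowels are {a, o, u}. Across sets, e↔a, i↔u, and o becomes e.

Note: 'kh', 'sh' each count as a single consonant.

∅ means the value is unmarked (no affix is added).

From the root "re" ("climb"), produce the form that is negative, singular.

reiy

Attach polarity negative -uy → reuy.
number = singular: zero marking, form stays reuy.
Apply vowel harmony: reuy → reiy.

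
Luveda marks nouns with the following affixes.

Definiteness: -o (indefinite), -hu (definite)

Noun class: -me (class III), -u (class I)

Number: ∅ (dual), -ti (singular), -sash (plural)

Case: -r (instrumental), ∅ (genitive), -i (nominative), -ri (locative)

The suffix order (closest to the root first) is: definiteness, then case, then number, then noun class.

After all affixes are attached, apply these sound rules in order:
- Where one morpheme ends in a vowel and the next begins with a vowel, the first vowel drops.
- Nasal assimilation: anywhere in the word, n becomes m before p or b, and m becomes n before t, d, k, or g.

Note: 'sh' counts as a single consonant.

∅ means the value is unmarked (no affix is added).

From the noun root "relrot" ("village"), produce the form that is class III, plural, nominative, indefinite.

Attach definiteness indefinite -o → relroto.
Attach case nominative -i → relrotoi.
Attach number plural -sash → relrotoisash.
Attach noun class class III -me → relrotoisashme.
Apply vowel deletion: relrotoisashme → relrotisashme.
Nasal assimilation: no change.

relrotisashme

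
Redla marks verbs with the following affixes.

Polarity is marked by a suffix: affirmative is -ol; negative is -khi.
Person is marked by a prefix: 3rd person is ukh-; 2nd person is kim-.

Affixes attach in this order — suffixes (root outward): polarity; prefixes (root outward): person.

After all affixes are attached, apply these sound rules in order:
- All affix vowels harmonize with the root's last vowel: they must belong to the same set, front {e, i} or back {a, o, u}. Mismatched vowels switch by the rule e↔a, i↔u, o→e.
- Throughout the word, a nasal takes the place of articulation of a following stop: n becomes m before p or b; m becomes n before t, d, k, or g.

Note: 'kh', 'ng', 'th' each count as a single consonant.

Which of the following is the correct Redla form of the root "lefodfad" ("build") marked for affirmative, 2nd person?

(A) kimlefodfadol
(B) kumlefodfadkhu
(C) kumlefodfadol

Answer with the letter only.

C

Attach person 2nd person kim- → kimlefodfad.
Attach polarity affirmative -ol → kimlefodfadol.
Apply vowel harmony: kimlefodfadol → kumlefodfadol.
Nasal assimilation: no change.
So the correct form is kumlefodfadol, option (C).
(A) kimlefodfadol is wrong: it fails to apply the sound rule(s).
(B) kumlefodfadkhu is wrong: it uses negative instead of affirmative for polarity.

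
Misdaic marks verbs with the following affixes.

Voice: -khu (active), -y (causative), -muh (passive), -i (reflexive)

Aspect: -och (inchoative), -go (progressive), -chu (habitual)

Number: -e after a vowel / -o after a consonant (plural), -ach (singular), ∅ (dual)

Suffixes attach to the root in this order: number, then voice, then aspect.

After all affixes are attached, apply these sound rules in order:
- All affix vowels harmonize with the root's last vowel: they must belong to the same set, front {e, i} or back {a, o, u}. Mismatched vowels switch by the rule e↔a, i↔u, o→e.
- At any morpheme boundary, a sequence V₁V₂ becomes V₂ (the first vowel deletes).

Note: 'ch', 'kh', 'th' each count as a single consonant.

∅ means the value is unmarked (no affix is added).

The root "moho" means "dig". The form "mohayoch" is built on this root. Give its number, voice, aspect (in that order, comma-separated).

plural, causative, inchoative

Segment: moho-e-y-och.
number: -e/o → plural.
voice: -y → causative.
aspect: -och → inchoative.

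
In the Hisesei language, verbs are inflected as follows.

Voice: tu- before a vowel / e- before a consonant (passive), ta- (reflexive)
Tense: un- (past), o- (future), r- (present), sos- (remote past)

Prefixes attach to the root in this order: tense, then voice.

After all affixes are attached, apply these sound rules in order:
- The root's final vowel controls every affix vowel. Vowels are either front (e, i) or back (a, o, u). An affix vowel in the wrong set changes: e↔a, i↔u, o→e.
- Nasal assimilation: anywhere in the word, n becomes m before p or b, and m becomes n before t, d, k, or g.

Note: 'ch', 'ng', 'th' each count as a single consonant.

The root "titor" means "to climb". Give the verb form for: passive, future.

tuotitor

Attach tense future o- → otitor.
Attach voice passive tu- (before vowel 'o') → tuotitor.
Vowel harmony: no change.
Nasal assimilation: no change.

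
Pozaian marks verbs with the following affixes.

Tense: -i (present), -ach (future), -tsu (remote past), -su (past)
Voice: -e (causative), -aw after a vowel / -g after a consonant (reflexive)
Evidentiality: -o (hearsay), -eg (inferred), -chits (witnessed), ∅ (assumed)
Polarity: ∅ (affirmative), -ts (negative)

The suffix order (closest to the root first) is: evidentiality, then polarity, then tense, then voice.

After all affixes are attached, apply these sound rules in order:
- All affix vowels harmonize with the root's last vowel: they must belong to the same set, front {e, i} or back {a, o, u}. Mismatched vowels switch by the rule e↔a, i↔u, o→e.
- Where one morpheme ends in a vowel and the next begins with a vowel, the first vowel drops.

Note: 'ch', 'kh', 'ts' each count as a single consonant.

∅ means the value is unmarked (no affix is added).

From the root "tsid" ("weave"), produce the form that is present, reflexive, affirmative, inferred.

Attach evidentiality inferred -eg → tsideg.
polarity = affirmative: zero marking, form stays tsideg.
Attach tense present -i → tsidegi.
Attach voice reflexive -aw (after vowel 'i') → tsidegiaw.
Apply vowel harmony: tsidegiaw → tsidegiew.
Apply vowel deletion: tsidegiew → tsidegew.

tsidegew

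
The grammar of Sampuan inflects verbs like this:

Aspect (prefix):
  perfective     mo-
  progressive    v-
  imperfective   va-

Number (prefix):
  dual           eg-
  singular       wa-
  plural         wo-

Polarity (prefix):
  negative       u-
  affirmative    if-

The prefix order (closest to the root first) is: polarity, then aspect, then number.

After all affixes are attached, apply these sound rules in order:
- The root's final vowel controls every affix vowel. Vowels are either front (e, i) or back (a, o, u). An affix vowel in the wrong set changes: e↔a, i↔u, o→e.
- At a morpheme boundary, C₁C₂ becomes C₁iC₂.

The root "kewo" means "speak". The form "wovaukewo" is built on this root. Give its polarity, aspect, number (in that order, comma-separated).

negative, imperfective, plural

Segment: wo-va-u-kewo.
polarity: u- → negative.
aspect: va- → imperfective.
number: wo- → plural.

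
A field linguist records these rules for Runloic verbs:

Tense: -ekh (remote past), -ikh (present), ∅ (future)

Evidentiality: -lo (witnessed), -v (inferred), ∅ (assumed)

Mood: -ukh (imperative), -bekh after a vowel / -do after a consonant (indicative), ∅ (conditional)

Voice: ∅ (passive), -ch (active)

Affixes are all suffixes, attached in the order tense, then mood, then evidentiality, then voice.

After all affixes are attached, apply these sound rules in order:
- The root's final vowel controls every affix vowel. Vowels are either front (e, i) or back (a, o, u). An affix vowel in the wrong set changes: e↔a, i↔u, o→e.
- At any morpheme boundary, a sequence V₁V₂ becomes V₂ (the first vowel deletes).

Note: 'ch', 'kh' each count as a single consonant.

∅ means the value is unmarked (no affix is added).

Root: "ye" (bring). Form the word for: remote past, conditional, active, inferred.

Attach tense remote past -ekh → yeekh.
mood = conditional: zero marking, form stays yeekh.
Attach evidentiality inferred -v → yeekhv.
Attach voice active -ch → yeekhvch.
Vowel harmony: no change.
Apply vowel deletion: yeekhvch → yekhvch.

yekhvch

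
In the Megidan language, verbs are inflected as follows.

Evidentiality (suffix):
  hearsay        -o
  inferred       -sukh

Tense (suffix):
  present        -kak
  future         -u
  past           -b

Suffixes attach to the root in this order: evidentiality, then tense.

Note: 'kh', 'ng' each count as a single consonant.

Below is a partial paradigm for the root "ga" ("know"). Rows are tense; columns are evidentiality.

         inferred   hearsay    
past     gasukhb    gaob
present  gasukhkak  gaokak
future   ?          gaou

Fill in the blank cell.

Attach evidentiality inferred -sukh → gasukh.
Attach tense future -u → gasukhu.

gasukhu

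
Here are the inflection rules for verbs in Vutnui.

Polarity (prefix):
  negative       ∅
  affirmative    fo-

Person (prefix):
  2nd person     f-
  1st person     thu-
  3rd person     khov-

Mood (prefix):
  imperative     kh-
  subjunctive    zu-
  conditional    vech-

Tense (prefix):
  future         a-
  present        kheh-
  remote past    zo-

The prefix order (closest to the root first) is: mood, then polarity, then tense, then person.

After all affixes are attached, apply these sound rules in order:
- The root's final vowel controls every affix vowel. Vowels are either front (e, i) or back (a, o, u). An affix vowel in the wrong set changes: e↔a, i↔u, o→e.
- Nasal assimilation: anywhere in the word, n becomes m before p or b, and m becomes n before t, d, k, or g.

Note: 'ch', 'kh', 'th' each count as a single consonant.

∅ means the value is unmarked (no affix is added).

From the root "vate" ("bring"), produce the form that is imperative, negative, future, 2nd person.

Attach mood imperative kh- → khvate.
polarity = negative: zero marking, form stays khvate.
Attach tense future a- → akhvate.
Attach person 2nd person f- → fakhvate.
Apply vowel harmony: fakhvate → fekhvate.
Nasal assimilation: no change.

fekhvate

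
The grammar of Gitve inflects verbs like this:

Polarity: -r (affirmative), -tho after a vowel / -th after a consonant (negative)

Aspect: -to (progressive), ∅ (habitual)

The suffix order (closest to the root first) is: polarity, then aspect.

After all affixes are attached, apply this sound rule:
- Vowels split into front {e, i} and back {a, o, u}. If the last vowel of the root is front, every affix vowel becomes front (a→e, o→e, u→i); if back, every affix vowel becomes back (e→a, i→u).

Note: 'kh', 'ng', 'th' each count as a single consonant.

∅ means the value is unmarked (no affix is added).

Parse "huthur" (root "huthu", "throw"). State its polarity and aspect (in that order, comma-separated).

affirmative, habitual

Segment: huthu-r.
polarity: -r → affirmative.
aspect: ∅ → habitual.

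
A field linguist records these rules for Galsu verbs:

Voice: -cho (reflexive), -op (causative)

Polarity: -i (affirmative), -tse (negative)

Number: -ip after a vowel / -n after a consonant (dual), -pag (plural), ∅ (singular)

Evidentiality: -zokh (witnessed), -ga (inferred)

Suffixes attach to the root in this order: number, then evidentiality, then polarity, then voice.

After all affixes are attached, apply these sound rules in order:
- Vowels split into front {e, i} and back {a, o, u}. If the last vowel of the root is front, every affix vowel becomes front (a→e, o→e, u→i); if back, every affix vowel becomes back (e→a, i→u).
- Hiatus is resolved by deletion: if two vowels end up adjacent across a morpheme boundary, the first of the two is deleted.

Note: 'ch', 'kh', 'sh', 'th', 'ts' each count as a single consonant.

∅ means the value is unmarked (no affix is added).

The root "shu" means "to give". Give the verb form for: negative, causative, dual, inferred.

shupgatsop

Attach number dual -ip (after vowel 'u') → shuip.
Attach evidentiality inferred -ga → shuipga.
Attach polarity negative -tse → shuipgatse.
Attach voice causative -op → shuipgatseop.
Apply vowel harmony: shuipgatseop → shuupgatsaop.
Apply vowel deletion: shuupgatsaop → shupgatsop.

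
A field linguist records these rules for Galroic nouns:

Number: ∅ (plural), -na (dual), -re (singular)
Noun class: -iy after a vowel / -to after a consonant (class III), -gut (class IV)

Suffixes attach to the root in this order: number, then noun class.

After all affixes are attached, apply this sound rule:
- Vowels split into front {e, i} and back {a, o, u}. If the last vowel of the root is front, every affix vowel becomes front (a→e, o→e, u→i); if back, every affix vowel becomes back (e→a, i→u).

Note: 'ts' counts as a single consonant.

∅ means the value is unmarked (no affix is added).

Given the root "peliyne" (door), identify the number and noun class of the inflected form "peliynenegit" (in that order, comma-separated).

dual, class IV

Segment: peliyne-na-gut.
number: -na → dual.
noun class: -gut → class IV.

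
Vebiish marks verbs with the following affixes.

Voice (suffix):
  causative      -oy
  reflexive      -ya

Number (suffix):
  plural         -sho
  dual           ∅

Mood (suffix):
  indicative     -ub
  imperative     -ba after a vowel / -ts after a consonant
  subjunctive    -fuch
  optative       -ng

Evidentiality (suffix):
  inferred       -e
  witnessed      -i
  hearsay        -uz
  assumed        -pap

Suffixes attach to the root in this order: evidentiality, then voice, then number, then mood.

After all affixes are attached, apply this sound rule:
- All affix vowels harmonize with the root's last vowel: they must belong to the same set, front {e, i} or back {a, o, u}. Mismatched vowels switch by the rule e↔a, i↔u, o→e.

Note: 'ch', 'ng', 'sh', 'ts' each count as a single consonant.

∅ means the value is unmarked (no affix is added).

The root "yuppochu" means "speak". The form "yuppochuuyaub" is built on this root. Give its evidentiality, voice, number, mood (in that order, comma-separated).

witnessed, reflexive, dual, indicative

Segment: yuppochu-i-ya-ub.
evidentiality: -i → witnessed.
voice: -ya → reflexive.
number: ∅ → dual.
mood: -ub → indicative.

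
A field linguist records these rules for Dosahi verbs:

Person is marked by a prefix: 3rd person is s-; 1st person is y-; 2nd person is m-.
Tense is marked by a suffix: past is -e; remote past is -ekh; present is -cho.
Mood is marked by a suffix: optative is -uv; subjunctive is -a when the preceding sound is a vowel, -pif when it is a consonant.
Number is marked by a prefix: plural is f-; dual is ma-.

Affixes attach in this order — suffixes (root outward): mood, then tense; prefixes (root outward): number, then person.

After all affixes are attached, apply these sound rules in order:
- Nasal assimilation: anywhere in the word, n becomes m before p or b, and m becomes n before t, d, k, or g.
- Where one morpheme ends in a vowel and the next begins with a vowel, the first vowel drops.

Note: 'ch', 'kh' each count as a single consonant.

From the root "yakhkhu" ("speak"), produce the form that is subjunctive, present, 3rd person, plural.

Attach mood subjunctive -a (after vowel 'u') → yakhkhua.
Attach number plural f- → fyakhkhua.
Attach person 3rd person s- → sfyakhkhua.
Attach tense present -cho → sfyakhkhuacho.
Nasal assimilation: no change.
Apply vowel deletion: sfyakhkhuacho → sfyakhkhacho.

sfyakhkhacho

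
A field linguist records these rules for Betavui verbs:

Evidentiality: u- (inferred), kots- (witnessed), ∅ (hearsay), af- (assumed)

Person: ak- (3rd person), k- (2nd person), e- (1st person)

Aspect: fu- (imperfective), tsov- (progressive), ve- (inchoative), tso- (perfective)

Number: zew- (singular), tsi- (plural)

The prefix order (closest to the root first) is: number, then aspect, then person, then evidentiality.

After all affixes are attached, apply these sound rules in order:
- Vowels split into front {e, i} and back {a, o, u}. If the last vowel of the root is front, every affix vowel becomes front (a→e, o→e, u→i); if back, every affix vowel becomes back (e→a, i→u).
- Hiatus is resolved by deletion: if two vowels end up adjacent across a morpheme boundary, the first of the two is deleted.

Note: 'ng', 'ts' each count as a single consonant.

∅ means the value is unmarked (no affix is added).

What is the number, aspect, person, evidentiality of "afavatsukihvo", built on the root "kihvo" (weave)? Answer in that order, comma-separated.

Segment: af-e-ve-tsi-kihvo.
number: tsi- → plural.
aspect: ve- → inchoative.
person: e- → 1st person.
evidentiality: af- → assumed.

plural, inchoative, 1st person, assumed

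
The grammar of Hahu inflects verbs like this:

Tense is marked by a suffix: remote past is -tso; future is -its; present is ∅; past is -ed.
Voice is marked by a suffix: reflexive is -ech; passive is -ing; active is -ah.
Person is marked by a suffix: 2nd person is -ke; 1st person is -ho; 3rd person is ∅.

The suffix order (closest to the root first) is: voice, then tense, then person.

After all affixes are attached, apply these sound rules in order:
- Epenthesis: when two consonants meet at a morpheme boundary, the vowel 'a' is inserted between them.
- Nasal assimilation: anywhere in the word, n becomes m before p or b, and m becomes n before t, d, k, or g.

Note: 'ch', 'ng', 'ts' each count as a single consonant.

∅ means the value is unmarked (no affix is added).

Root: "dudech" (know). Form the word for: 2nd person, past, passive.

Attach voice passive -ing → dudeching.
Attach tense past -ed → dudechinged.
Attach person 2nd person -ke → dudechingedke.
Apply epenthesis: dudechingedke → dudechingedake.
Nasal assimilation: no change.

dudechingedake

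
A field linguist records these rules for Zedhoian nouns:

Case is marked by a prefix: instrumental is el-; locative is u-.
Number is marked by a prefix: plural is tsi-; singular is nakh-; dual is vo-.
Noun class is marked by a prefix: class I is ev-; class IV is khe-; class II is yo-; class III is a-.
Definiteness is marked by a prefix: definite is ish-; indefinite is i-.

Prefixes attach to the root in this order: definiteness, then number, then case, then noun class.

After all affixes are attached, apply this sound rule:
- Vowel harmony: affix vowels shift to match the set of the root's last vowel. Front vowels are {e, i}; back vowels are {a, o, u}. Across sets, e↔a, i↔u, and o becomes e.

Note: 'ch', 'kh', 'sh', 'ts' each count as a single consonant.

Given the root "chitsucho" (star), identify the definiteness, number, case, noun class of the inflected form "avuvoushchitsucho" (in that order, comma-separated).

definite, dual, locative, class I

Segment: ev-u-vo-ish-chitsucho.
definiteness: ish- → definite.
number: vo- → dual.
case: u- → locative.
noun class: ev- → class I.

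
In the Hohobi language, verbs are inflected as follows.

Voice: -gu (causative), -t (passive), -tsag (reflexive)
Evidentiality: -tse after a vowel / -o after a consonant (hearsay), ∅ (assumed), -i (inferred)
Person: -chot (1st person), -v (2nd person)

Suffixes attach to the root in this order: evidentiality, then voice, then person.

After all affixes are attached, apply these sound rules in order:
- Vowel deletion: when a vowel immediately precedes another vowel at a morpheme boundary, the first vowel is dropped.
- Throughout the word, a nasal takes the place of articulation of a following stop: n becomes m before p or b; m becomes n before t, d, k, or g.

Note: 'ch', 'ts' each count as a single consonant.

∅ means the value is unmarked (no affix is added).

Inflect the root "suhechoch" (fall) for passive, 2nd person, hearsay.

Attach evidentiality hearsay -o (after consonant 'ch') → suhechocho.
Attach voice passive -t → suhechochot.
Attach person 2nd person -v → suhechochotv.
Vowel deletion: no change.
Nasal assimilation: no change.

suhechochotv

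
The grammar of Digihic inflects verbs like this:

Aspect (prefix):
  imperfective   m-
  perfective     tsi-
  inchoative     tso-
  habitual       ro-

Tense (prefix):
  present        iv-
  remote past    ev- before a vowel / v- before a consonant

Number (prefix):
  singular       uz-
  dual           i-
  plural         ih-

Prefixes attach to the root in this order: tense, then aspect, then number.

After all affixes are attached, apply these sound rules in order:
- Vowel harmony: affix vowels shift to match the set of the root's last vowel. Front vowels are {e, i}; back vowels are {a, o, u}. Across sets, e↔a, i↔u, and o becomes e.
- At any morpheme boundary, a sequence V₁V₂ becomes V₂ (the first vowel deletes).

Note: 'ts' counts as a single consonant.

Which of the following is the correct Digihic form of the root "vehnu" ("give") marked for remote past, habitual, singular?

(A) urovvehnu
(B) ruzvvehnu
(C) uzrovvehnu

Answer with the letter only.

Attach tense remote past v- (before consonant 'v') → vvehnu.
Attach aspect habitual ro- → rovvehnu.
Attach number singular uz- → uzrovvehnu.
Vowel harmony: no change.
Vowel deletion: no change.
So the correct form is uzrovvehnu, option (C).
(A) urovvehnu is wrong: it uses dual instead of singular for number.
(B) ruzvvehnu is wrong: it has the affixes in the wrong order.

C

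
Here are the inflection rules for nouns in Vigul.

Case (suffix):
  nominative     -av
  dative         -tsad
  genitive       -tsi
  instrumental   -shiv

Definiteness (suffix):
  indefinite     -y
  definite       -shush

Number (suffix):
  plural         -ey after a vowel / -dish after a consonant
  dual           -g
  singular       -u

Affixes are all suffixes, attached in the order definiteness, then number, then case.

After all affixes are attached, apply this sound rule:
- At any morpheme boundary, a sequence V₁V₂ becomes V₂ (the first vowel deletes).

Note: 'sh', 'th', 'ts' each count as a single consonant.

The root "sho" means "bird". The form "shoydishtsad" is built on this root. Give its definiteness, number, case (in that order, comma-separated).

indefinite, plural, dative

Segment: sho-y-dish-tsad.
definiteness: -y → indefinite.
number: -ey/dish → plural.
case: -tsad → dative.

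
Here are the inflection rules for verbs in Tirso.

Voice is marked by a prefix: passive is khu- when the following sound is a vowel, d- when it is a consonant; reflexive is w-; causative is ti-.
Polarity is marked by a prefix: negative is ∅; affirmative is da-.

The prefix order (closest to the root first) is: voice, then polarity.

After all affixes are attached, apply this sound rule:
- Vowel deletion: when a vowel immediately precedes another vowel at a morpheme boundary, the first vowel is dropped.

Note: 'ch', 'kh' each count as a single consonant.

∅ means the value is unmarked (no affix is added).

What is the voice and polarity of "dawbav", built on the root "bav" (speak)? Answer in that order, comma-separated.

Segment: da-w-bav.
voice: w- → reflexive.
polarity: da- → affirmative.

reflexive, affirmative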